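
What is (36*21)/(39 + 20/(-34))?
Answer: 12852/653 ≈ 19.681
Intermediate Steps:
(36*21)/(39 + 20/(-34)) = 756/(39 + 20*(-1/34)) = 756/(39 - 10/17) = 756/(653/17) = 756*(17/653) = 12852/653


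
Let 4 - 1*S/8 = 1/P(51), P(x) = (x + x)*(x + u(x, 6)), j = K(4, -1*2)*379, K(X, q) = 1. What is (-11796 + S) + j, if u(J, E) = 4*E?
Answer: -43547629/3825 ≈ -11385.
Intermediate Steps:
j = 379 (j = 1*379 = 379)
P(x) = 2*x*(24 + x) (P(x) = (x + x)*(x + 4*6) = (2*x)*(x + 24) = (2*x)*(24 + x) = 2*x*(24 + x))
S = 122396/3825 (S = 32 - 8*1/(102*(24 + 51)) = 32 - 8/(2*51*75) = 32 - 8/7650 = 32 - 8*1/7650 = 32 - 4/3825 = 122396/3825 ≈ 31.999)
(-11796 + S) + j = (-11796 + 122396/3825) + 379 = -44997304/3825 + 379 = -43547629/3825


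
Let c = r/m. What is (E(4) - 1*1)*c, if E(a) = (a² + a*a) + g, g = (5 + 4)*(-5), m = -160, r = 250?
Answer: 175/8 ≈ 21.875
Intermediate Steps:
c = -25/16 (c = 250/(-160) = 250*(-1/160) = -25/16 ≈ -1.5625)
g = -45 (g = 9*(-5) = -45)
E(a) = -45 + 2*a² (E(a) = (a² + a*a) - 45 = (a² + a²) - 45 = 2*a² - 45 = -45 + 2*a²)
(E(4) - 1*1)*c = ((-45 + 2*4²) - 1*1)*(-25/16) = ((-45 + 2*16) - 1)*(-25/16) = ((-45 + 32) - 1)*(-25/16) = (-13 - 1)*(-25/16) = -14*(-25/16) = 175/8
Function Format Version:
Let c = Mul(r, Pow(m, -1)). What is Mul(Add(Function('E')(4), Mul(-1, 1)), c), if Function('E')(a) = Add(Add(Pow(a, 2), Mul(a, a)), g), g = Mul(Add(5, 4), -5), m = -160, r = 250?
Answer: Rational(175, 8) ≈ 21.875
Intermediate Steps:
c = Rational(-25, 16) (c = Mul(250, Pow(-160, -1)) = Mul(250, Rational(-1, 160)) = Rational(-25, 16) ≈ -1.5625)
g = -45 (g = Mul(9, -5) = -45)
Function('E')(a) = Add(-45, Mul(2, Pow(a, 2))) (Function('E')(a) = Add(Add(Pow(a, 2), Mul(a, a)), -45) = Add(Add(Pow(a, 2), Pow(a, 2)), -45) = Add(Mul(2, Pow(a, 2)), -45) = Add(-45, Mul(2, Pow(a, 2))))
Mul(Add(Function('E')(4), Mul(-1, 1)), c) = Mul(Add(Add(-45, Mul(2, Pow(4, 2))), Mul(-1, 1)), Rational(-25, 16)) = Mul(Add(Add(-45, Mul(2, 16)), -1), Rational(-25, 16)) = Mul(Add(Add(-45, 32), -1), Rational(-25, 16)) = Mul(Add(-13, -1), Rational(-25, 16)) = Mul(-14, Rational(-25, 16)) = Rational(175, 8)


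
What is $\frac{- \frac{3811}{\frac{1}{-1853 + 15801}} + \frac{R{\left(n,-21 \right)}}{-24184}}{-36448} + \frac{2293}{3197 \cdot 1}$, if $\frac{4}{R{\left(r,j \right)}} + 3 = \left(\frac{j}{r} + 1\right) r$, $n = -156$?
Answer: $\frac{185032366401503203}{126811017319680} \approx 1459.1$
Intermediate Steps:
$R{\left(r,j \right)} = \frac{4}{-3 + r \left(1 + \frac{j}{r}\right)}$ ($R{\left(r,j \right)} = \frac{4}{-3 + \left(\frac{j}{r} + 1\right) r} = \frac{4}{-3 + \left(1 + \frac{j}{r}\right) r} = \frac{4}{-3 + r \left(1 + \frac{j}{r}\right)}$)
$\frac{- \frac{3811}{\frac{1}{-1853 + 15801}} + \frac{R{\left(n,-21 \right)}}{-24184}}{-36448} + \frac{2293}{3197 \cdot 1} = \frac{- \frac{3811}{\frac{1}{-1853 + 15801}} + \frac{4 \frac{1}{-3 - 21 - 156}}{-24184}}{-36448} + \frac{2293}{3197 \cdot 1} = \left(- \frac{3811}{\frac{1}{13948}} + \frac{4}{-180} \left(- \frac{1}{24184}\right)\right) \left(- \frac{1}{36448}\right) + \frac{2293}{3197} = \left(- 3811 \frac{1}{\frac{1}{13948}} + 4 \left(- \frac{1}{180}\right) \left(- \frac{1}{24184}\right)\right) \left(- \frac{1}{36448}\right) + 2293 \cdot \frac{1}{3197} = \left(\left(-3811\right) 13948 - - \frac{1}{1088280}\right) \left(- \frac{1}{36448}\right) + \frac{2293}{3197} = \left(-53155828 + \frac{1}{1088280}\right) \left(- \frac{1}{36448}\right) + \frac{2293}{3197} = \left(- \frac{57848424495839}{1088280}\right) \left(- \frac{1}{36448}\right) + \frac{2293}{3197} = \frac{57848424495839}{39665629440} + \frac{2293}{3197} = \frac{185032366401503203}{126811017319680}$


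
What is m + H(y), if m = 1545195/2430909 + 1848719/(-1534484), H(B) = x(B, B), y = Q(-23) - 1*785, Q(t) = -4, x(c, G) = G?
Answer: -981747887596825/1243396988652 ≈ -789.57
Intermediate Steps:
y = -789 (y = -4 - 1*785 = -4 - 785 = -789)
H(B) = B
m = -707663550397/1243396988652 (m = 1545195*(1/2430909) + 1848719*(-1/1534484) = 515065/810303 - 1848719/1534484 = -707663550397/1243396988652 ≈ -0.56914)
m + H(y) = -707663550397/1243396988652 - 789 = -981747887596825/1243396988652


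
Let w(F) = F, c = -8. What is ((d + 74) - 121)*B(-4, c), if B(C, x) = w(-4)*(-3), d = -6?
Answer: -636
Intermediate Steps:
B(C, x) = 12 (B(C, x) = -4*(-3) = 12)
((d + 74) - 121)*B(-4, c) = ((-6 + 74) - 121)*12 = (68 - 121)*12 = -53*12 = -636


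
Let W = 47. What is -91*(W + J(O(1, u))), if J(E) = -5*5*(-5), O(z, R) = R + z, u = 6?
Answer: -15652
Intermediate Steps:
J(E) = 125 (J(E) = -25*(-5) = 125)
-91*(W + J(O(1, u))) = -91*(47 + 125) = -91*172 = -15652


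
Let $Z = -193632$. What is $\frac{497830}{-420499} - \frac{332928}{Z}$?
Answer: $\frac{454167422}{848146483} \approx 0.53548$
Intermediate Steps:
$\frac{497830}{-420499} - \frac{332928}{Z} = \frac{497830}{-420499} - \frac{332928}{-193632} = 497830 \left(- \frac{1}{420499}\right) - - \frac{3468}{2017} = - \frac{497830}{420499} + \frac{3468}{2017} = \frac{454167422}{848146483}$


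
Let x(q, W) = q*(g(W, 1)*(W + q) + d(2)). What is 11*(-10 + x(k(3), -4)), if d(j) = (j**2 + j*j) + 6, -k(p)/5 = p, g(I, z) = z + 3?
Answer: 10120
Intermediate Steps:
g(I, z) = 3 + z
k(p) = -5*p
d(j) = 6 + 2*j**2 (d(j) = (j**2 + j**2) + 6 = 2*j**2 + 6 = 6 + 2*j**2)
x(q, W) = q*(14 + 4*W + 4*q) (x(q, W) = q*((3 + 1)*(W + q) + (6 + 2*2**2)) = q*(4*(W + q) + (6 + 2*4)) = q*((4*W + 4*q) + (6 + 8)) = q*((4*W + 4*q) + 14) = q*(14 + 4*W + 4*q))
11*(-10 + x(k(3), -4)) = 11*(-10 + 2*(-5*3)*(7 + 2*(-4) + 2*(-5*3))) = 11*(-10 + 2*(-15)*(7 - 8 + 2*(-15))) = 11*(-10 + 2*(-15)*(7 - 8 - 30)) = 11*(-10 + 2*(-15)*(-31)) = 11*(-10 + 930) = 11*920 = 10120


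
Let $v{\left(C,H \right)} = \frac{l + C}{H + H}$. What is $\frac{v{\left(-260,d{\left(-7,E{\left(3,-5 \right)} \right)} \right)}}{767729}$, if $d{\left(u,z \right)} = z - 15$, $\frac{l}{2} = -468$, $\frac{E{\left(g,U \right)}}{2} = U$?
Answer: $\frac{598}{19193225} \approx 3.1157 \cdot 10^{-5}$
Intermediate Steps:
$E{\left(g,U \right)} = 2 U$
$l = -936$ ($l = 2 \left(-468\right) = -936$)
$d{\left(u,z \right)} = -15 + z$ ($d{\left(u,z \right)} = z - 15 = -15 + z$)
$v{\left(C,H \right)} = \frac{-936 + C}{2 H}$ ($v{\left(C,H \right)} = \frac{-936 + C}{H + H} = \frac{-936 + C}{2 H}$)
$\frac{v{\left(-260,d{\left(-7,E{\left(3,-5 \right)} \right)} \right)}}{767729} = \frac{\frac{1}{2} \frac{1}{-15 + 2 \left(-5\right)} \left(-936 - 260\right)}{767729} = \frac{1}{2} \frac{1}{-15 - 10} \left(-1196\right) \frac{1}{767729} = \frac{1}{2} \frac{1}{-25} \left(-1196\right) \frac{1}{767729} = \frac{1}{2} \left(- \frac{1}{25}\right) \left(-1196\right) \frac{1}{767729} = \frac{598}{25} \cdot \frac{1}{767729} = \frac{598}{19193225}$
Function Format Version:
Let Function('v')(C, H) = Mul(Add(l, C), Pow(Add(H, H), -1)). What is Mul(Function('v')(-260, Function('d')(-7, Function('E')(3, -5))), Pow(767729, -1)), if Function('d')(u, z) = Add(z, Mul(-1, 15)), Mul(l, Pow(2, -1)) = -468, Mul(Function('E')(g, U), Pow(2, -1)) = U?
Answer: Rational(598, 19193225) ≈ 3.1157e-5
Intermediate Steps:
Function('E')(g, U) = Mul(2, U)
l = -936 (l = Mul(2, -468) = -936)
Function('d')(u, z) = Add(-15, z) (Function('d')(u, z) = Add(z, -15) = Add(-15, z))
Function('v')(C, H) = Mul(Rational(1, 2), Pow(H, -1), Add(-936, C)) (Function('v')(C, H) = Mul(Add(-936, C), Pow(Add(H, H), -1)) = Mul(Add(-936, C), Pow(Mul(2, H), -1)) = Mul(Add(-936, C), Mul(Rational(1, 2), Pow(H, -1))) = Mul(Rational(1, 2), Pow(H, -1), Add(-936, C)))
Mul(Function('v')(-260, Function('d')(-7, Function('E')(3, -5))), Pow(767729, -1)) = Mul(Mul(Rational(1, 2), Pow(Add(-15, Mul(2, -5)), -1), Add(-936, -260)), Pow(767729, -1)) = Mul(Mul(Rational(1, 2), Pow(Add(-15, -10), -1), -1196), Rational(1, 767729)) = Mul(Mul(Rational(1, 2), Pow(-25, -1), -1196), Rational(1, 767729)) = Mul(Mul(Rational(1, 2), Rational(-1, 25), -1196), Rational(1, 767729)) = Mul(Rational(598, 25), Rational(1, 767729)) = Rational(598, 19193225)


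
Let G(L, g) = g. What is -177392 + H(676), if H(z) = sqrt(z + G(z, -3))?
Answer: -177392 + sqrt(673) ≈ -1.7737e+5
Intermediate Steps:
H(z) = sqrt(-3 + z) (H(z) = sqrt(z - 3) = sqrt(-3 + z))
-177392 + H(676) = -177392 + sqrt(-3 + 676) = -177392 + sqrt(673)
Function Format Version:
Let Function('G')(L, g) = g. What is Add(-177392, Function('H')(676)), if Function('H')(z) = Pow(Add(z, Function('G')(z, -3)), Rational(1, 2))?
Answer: Add(-177392, Pow(673, Rational(1, 2))) ≈ -1.7737e+5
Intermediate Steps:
Function('H')(z) = Pow(Add(-3, z), Rational(1, 2)) (Function('H')(z) = Pow(Add(z, -3), Rational(1, 2)) = Pow(Add(-3, z), Rational(1, 2)))
Add(-177392, Function('H')(676)) = Add(-177392, Pow(Add(-3, 676), Rational(1, 2))) = Add(-177392, Pow(673, Rational(1, 2)))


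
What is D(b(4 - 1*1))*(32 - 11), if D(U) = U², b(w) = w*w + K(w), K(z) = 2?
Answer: 2541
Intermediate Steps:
b(w) = 2 + w² (b(w) = w*w + 2 = w² + 2 = 2 + w²)
D(b(4 - 1*1))*(32 - 11) = (2 + (4 - 1*1)²)²*(32 - 11) = (2 + (4 - 1)²)²*21 = (2 + 3²)²*21 = (2 + 9)²*21 = 11²*21 = 121*21 = 2541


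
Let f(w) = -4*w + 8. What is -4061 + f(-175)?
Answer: -3353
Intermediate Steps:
f(w) = 8 - 4*w
-4061 + f(-175) = -4061 + (8 - 4*(-175)) = -4061 + (8 + 700) = -4061 + 708 = -3353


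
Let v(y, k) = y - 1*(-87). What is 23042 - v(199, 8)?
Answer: 22756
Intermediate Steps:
v(y, k) = 87 + y (v(y, k) = y + 87 = 87 + y)
23042 - v(199, 8) = 23042 - (87 + 199) = 23042 - 1*286 = 23042 - 286 = 22756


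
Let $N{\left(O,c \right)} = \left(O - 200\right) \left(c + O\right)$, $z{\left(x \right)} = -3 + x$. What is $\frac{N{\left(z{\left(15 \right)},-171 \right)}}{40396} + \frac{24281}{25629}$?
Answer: $\frac{436739336}{258827271} \approx 1.6874$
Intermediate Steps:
$N{\left(O,c \right)} = \left(-200 + O\right) \left(O + c\right)$
$\frac{N{\left(z{\left(15 \right)},-171 \right)}}{40396} + \frac{24281}{25629} = \frac{\left(-3 + 15\right)^{2} - 200 \left(-3 + 15\right) - -34200 + \left(-3 + 15\right) \left(-171\right)}{40396} + \frac{24281}{25629} = \left(12^{2} - 2400 + 34200 + 12 \left(-171\right)\right) \frac{1}{40396} + 24281 \cdot \frac{1}{25629} = \left(144 - 2400 + 34200 - 2052\right) \frac{1}{40396} + \frac{24281}{25629} = 29892 \cdot \frac{1}{40396} + \frac{24281}{25629} = \frac{7473}{10099} + \frac{24281}{25629} = \frac{436739336}{258827271}$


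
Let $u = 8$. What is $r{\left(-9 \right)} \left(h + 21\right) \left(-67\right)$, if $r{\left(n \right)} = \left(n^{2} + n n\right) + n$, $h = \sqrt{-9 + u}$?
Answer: $-215271 - 10251 i \approx -2.1527 \cdot 10^{5} - 10251.0 i$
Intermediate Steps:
$h = i$ ($h = \sqrt{-9 + 8} = \sqrt{-1} = i \approx 1.0 i$)
$r{\left(n \right)} = n + 2 n^{2}$ ($r{\left(n \right)} = \left(n^{2} + n^{2}\right) + n = 2 n^{2} + n = n + 2 n^{2}$)
$r{\left(-9 \right)} \left(h + 21\right) \left(-67\right) = - 9 \left(1 + 2 \left(-9\right)\right) \left(i + 21\right) \left(-67\right) = - 9 \left(1 - 18\right) \left(21 + i\right) \left(-67\right) = \left(-9\right) \left(-17\right) \left(21 + i\right) \left(-67\right) = 153 \left(21 + i\right) \left(-67\right) = \left(3213 + 153 i\right) \left(-67\right) = -215271 - 10251 i$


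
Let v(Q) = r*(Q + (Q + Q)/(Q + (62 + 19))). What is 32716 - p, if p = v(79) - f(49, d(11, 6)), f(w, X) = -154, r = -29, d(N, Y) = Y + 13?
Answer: 2790531/80 ≈ 34882.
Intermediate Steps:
d(N, Y) = 13 + Y
v(Q) = -29*Q - 58*Q/(81 + Q) (v(Q) = -29*(Q + (Q + Q)/(Q + (62 + 19))) = -29*(Q + (2*Q)/(Q + 81)) = -29*(Q + (2*Q)/(81 + Q)) = -29*(Q + 2*Q/(81 + Q)) = -29*Q - 58*Q/(81 + Q))
p = -173251/80 (p = -29*79*(83 + 79)/(81 + 79) - 1*(-154) = -29*79*162/160 + 154 = -29*79*1/160*162 + 154 = -185571/80 + 154 = -173251/80 ≈ -2165.6)
32716 - p = 32716 - 1*(-173251/80) = 32716 + 173251/80 = 2790531/80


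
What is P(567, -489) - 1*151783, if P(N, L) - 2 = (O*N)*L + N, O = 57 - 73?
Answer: 4284994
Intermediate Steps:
O = -16
P(N, L) = 2 + N - 16*L*N (P(N, L) = 2 + ((-16*N)*L + N) = 2 + (-16*L*N + N) = 2 + (N - 16*L*N) = 2 + N - 16*L*N)
P(567, -489) - 1*151783 = (2 + 567 - 16*(-489)*567) - 1*151783 = (2 + 567 + 4436208) - 151783 = 4436777 - 151783 = 4284994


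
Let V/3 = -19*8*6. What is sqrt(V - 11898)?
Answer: 3*I*sqrt(1626) ≈ 120.97*I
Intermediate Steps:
V = -2736 (V = 3*(-19*8*6) = 3*(-152*6) = 3*(-912) = -2736)
sqrt(V - 11898) = sqrt(-2736 - 11898) = sqrt(-14634) = 3*I*sqrt(1626)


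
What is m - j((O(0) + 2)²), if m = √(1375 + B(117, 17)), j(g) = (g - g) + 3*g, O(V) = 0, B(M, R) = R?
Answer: -12 + 4*√87 ≈ 25.310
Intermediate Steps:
j(g) = 3*g (j(g) = 0 + 3*g = 3*g)
m = 4*√87 (m = √(1375 + 17) = √1392 = 4*√87 ≈ 37.310)
m - j((O(0) + 2)²) = 4*√87 - 3*(0 + 2)² = 4*√87 - 3*2² = 4*√87 - 3*4 = 4*√87 - 1*12 = 4*√87 - 12 = -12 + 4*√87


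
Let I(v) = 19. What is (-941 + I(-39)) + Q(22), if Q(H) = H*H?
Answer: -438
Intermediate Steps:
Q(H) = H²
(-941 + I(-39)) + Q(22) = (-941 + 19) + 22² = -922 + 484 = -438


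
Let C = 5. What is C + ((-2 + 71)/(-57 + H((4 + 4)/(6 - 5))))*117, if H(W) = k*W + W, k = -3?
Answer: -7708/73 ≈ -105.59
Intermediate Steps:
H(W) = -2*W (H(W) = -3*W + W = -2*W)
C + ((-2 + 71)/(-57 + H((4 + 4)/(6 - 5))))*117 = 5 + ((-2 + 71)/(-57 - 2*(4 + 4)/(6 - 5)))*117 = 5 + (69/(-57 - 16/1))*117 = 5 + (69/(-57 - 16))*117 = 5 + (69/(-73))*117 = 5 + (69*(-1/73))*117 = 5 - 69/73*117 = 5 - 8073/73 = -7708/73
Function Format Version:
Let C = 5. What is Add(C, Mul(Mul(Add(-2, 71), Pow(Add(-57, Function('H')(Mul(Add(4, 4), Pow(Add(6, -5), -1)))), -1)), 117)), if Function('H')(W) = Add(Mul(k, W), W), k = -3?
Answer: Rational(-7708, 73) ≈ -105.59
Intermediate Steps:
Function('H')(W) = Mul(-2, W) (Function('H')(W) = Add(Mul(-3, W), W) = Mul(-2, W))
Add(C, Mul(Mul(Add(-2, 71), Pow(Add(-57, Function('H')(Mul(Add(4, 4), Pow(Add(6, -5), -1)))), -1)), 117)) = Add(5, Mul(Mul(Add(-2, 71), Pow(Add(-57, Mul(-2, Mul(Add(4, 4), Pow(Add(6, -5), -1)))), -1)), 117)) = Add(5, Mul(Mul(69, Pow(Add(-57, Mul(-2, Mul(8, Pow(1, -1)))), -1)), 117)) = Add(5, Mul(Mul(69, Pow(Add(-57, Mul(-2, Mul(8, 1))), -1)), 117)) = Add(5, Mul(Mul(69, Pow(Add(-57, Mul(-2, 8)), -1)), 117)) = Add(5, Mul(Mul(69, Pow(Add(-57, -16), -1)), 117)) = Add(5, Mul(Mul(69, Pow(-73, -1)), 117)) = Add(5, Mul(Mul(69, Rational(-1, 73)), 117)) = Add(5, Mul(Rational(-69, 73), 117)) = Add(5, Rational(-8073, 73)) = Rational(-7708, 73)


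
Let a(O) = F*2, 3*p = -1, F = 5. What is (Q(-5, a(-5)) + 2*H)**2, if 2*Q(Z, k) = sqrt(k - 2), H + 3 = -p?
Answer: 274/9 - 32*sqrt(2)/3 ≈ 15.359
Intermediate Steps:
p = -1/3 (p = (1/3)*(-1) = -1/3 ≈ -0.33333)
H = -8/3 (H = -3 - 1*(-1/3) = -3 + 1/3 = -8/3 ≈ -2.6667)
a(O) = 10 (a(O) = 5*2 = 10)
Q(Z, k) = sqrt(-2 + k)/2 (Q(Z, k) = sqrt(k - 2)/2 = sqrt(-2 + k)/2)
(Q(-5, a(-5)) + 2*H)**2 = (sqrt(-2 + 10)/2 + 2*(-8/3))**2 = (sqrt(8)/2 - 16/3)**2 = ((2*sqrt(2))/2 - 16/3)**2 = (sqrt(2) - 16/3)**2 = (-16/3 + sqrt(2))**2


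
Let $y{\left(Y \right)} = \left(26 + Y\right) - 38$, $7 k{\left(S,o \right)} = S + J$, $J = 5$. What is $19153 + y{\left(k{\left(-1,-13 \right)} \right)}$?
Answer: $\frac{133991}{7} \approx 19142.0$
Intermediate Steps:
$k{\left(S,o \right)} = \frac{5}{7} + \frac{S}{7}$ ($k{\left(S,o \right)} = \frac{S + 5}{7} = \frac{5 + S}{7} = \frac{5}{7} + \frac{S}{7}$)
$y{\left(Y \right)} = -12 + Y$
$19153 + y{\left(k{\left(-1,-13 \right)} \right)} = 19153 + \left(-12 + \left(\frac{5}{7} + \frac{1}{7} \left(-1\right)\right)\right) = 19153 + \left(-12 + \left(\frac{5}{7} - \frac{1}{7}\right)\right) = 19153 + \left(-12 + \frac{4}{7}\right) = 19153 - \frac{80}{7} = \frac{133991}{7}$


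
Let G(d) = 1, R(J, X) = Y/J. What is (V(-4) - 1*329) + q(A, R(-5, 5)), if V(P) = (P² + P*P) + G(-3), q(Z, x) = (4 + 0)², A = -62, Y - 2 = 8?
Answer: -280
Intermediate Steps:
Y = 10 (Y = 2 + 8 = 10)
R(J, X) = 10/J
q(Z, x) = 16 (q(Z, x) = 4² = 16)
V(P) = 1 + 2*P² (V(P) = (P² + P*P) + 1 = (P² + P²) + 1 = 2*P² + 1 = 1 + 2*P²)
(V(-4) - 1*329) + q(A, R(-5, 5)) = ((1 + 2*(-4)²) - 1*329) + 16 = ((1 + 2*16) - 329) + 16 = ((1 + 32) - 329) + 16 = (33 - 329) + 16 = -296 + 16 = -280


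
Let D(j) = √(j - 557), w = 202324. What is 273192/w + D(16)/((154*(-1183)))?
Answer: 68298/50581 - I*√541/182182 ≈ 1.3503 - 0.00012767*I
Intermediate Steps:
D(j) = √(-557 + j)
273192/w + D(16)/((154*(-1183))) = 273192/202324 + √(-557 + 16)/((154*(-1183))) = 273192*(1/202324) + √(-541)/(-182182) = 68298/50581 + (I*√541)*(-1/182182) = 68298/50581 - I*√541/182182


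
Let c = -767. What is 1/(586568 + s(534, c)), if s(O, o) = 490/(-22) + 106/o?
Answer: 8437/4948685135 ≈ 1.7049e-6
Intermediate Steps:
s(O, o) = -245/11 + 106/o (s(O, o) = 490*(-1/22) + 106/o = -245/11 + 106/o)
1/(586568 + s(534, c)) = 1/(586568 + (-245/11 + 106/(-767))) = 1/(586568 + (-245/11 + 106*(-1/767))) = 1/(586568 + (-245/11 - 106/767)) = 1/(586568 - 189081/8437) = 1/(4948685135/8437) = 8437/4948685135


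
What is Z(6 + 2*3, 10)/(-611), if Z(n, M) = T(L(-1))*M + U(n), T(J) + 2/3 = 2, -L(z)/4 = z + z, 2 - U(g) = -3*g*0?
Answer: -46/1833 ≈ -0.025095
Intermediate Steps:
U(g) = 2 (U(g) = 2 - (-3*g)*0 = 2 - 1*0 = 2 + 0 = 2)
L(z) = -8*z (L(z) = -4*(z + z) = -8*z)
T(J) = 4/3 (T(J) = -⅔ + 2 = 4/3)
Z(n, M) = 2 + 4*M/3 (Z(n, M) = 4*M/3 + 2 = 2 + 4*M/3)
Z(6 + 2*3, 10)/(-611) = (2 + (4/3)*10)/(-611) = (2 + 40/3)*(-1/611) = (46/3)*(-1/611) = -46/1833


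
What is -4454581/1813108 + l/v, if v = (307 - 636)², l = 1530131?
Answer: 2292124455127/196252623028 ≈ 11.679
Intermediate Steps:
v = 108241 (v = (-329)² = 108241)
-4454581/1813108 + l/v = -4454581/1813108 + 1530131/108241 = 2292124455127/196252623028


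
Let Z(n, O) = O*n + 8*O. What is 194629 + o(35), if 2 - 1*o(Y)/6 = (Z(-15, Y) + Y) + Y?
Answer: 195691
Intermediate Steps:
Z(n, O) = 8*O + O*n
o(Y) = 12 + 30*Y (o(Y) = 12 - 6*((Y*(8 - 15) + Y) + Y) = 12 - 6*((Y*(-7) + Y) + Y) = 12 - 6*((-7*Y + Y) + Y) = 12 - 6*(-6*Y + Y) = 12 - (-30)*Y = 12 + 30*Y)
194629 + o(35) = 194629 + (12 + 30*35) = 194629 + (12 + 1050) = 194629 + 1062 = 195691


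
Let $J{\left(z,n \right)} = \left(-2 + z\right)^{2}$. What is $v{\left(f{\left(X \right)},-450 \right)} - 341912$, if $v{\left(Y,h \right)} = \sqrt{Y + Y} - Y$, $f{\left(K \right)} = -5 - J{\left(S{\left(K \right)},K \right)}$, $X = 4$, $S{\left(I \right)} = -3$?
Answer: $-341882 + 2 i \sqrt{15} \approx -3.4188 \cdot 10^{5} + 7.746 i$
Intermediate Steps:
$f{\left(K \right)} = -30$ ($f{\left(K \right)} = -5 - \left(-2 - 3\right)^{2} = -5 - \left(-5\right)^{2} = -5 - 25 = -30$)
$v{\left(Y,h \right)} = - Y + \sqrt{2} \sqrt{Y}$ ($v{\left(Y,h \right)} = \sqrt{2 Y} - Y = \sqrt{2} \sqrt{Y} - Y = - Y + \sqrt{2} \sqrt{Y}$)
$v{\left(f{\left(X \right)},-450 \right)} - 341912 = \left(\left(-1\right) \left(-30\right) + \sqrt{2} \sqrt{-30}\right) - 341912 = \left(30 + \sqrt{2} i \sqrt{30}\right) - 341912 = \left(30 + 2 i \sqrt{15}\right) - 341912 = -341882 + 2 i \sqrt{15}$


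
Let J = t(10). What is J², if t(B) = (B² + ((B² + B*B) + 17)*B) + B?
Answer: 5198400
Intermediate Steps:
t(B) = B + B² + B*(17 + 2*B²) (t(B) = (B² + ((B² + B²) + 17)*B) + B = (B² + (2*B² + 17)*B) + B = (B² + (17 + 2*B²)*B) + B = (B² + B*(17 + 2*B²)) + B = B + B² + B*(17 + 2*B²))
J = 2280 (J = 10*(18 + 10 + 2*10²) = 10*(18 + 10 + 2*100) = 10*(18 + 10 + 200) = 10*228 = 2280)
J² = 2280² = 5198400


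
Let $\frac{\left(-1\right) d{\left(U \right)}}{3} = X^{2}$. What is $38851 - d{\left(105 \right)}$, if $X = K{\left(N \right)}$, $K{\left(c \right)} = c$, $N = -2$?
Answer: $38863$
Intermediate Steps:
$X = -2$
$d{\left(U \right)} = -12$ ($d{\left(U \right)} = - 3 \left(-2\right)^{2} = \left(-3\right) 4 = -12$)
$38851 - d{\left(105 \right)} = 38851 - -12 = 38851 + 12 = 38863$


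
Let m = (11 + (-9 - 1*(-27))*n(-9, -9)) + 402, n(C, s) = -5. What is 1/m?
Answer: 1/323 ≈ 0.0030960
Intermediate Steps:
m = 323 (m = (11 + (-9 - 1*(-27))*(-5)) + 402 = (11 + (-9 + 27)*(-5)) + 402 = (11 + 18*(-5)) + 402 = (11 - 90) + 402 = -79 + 402 = 323)
1/m = 1/323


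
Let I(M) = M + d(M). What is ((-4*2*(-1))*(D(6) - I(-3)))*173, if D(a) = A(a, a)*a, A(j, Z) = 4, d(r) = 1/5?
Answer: 185456/5 ≈ 37091.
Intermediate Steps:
d(r) = ⅕ (d(r) = 1*(⅕) = ⅕)
I(M) = ⅕ + M (I(M) = M + ⅕ = ⅕ + M)
D(a) = 4*a
((-4*2*(-1))*(D(6) - I(-3)))*173 = ((-4*2*(-1))*(4*6 - (⅕ - 3)))*173 = ((-8*(-1))*(24 - 1*(-14/5)))*173 = (8*(24 + 14/5))*173 = (8*(134/5))*173 = (1072/5)*173 = 185456/5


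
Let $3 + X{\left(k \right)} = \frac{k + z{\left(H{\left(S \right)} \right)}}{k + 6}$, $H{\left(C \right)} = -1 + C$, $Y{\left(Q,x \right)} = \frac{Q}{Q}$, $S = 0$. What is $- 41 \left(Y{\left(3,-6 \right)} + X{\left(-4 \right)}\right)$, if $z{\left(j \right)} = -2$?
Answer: $205$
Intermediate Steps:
$Y{\left(Q,x \right)} = 1$
$X{\left(k \right)} = -3 + \frac{-2 + k}{6 + k}$ ($X{\left(k \right)} = -3 + \frac{k - 2}{k + 6} = -3 + \frac{-2 + k}{6 + k}$)
$- 41 \left(Y{\left(3,-6 \right)} + X{\left(-4 \right)}\right) = - 41 \left(1 + \frac{2 \left(-10 - -4\right)}{6 - 4}\right) = - 41 \left(1 + \frac{2 \left(-10 + 4\right)}{2}\right) = - 41 \left(1 + 2 \cdot \frac{1}{2} \left(-6\right)\right) = - 41 \left(1 - 6\right) = \left(-41\right) \left(-5\right) = 205$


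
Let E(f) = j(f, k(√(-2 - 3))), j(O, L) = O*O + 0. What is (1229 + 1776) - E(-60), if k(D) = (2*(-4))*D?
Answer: -595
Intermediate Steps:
k(D) = -8*D
j(O, L) = O² (j(O, L) = O² + 0 = O²)
E(f) = f²
(1229 + 1776) - E(-60) = (1229 + 1776) - 1*(-60)² = 3005 - 1*3600 = 3005 - 3600 = -595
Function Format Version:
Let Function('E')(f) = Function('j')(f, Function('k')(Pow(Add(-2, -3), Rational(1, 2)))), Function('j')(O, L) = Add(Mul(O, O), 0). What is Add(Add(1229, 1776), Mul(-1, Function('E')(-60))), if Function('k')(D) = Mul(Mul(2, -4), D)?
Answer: -595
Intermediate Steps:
Function('k')(D) = Mul(-8, D)
Function('j')(O, L) = Pow(O, 2) (Function('j')(O, L) = Add(Pow(O, 2), 0) = Pow(O, 2))
Function('E')(f) = Pow(f, 2)
Add(Add(1229, 1776), Mul(-1, Function('E')(-60))) = Add(Add(1229, 1776), Mul(-1, Pow(-60, 2))) = Add(3005, Mul(-1, 3600)) = Add(3005, -3600) = -595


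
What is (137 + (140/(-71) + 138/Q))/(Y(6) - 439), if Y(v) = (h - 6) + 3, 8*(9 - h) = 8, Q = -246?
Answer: -195717/631687 ≈ -0.30983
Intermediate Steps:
h = 8 (h = 9 - 1/8*8 = 9 - 1 = 8)
Y(v) = 5 (Y(v) = (8 - 6) + 3 = 2 + 3 = 5)
(137 + (140/(-71) + 138/Q))/(Y(6) - 439) = (137 + (140/(-71) + 138/(-246)))/(5 - 439) = (137 + (140*(-1/71) + 138*(-1/246)))/(-434) = (137 + (-140/71 - 23/41))*(-1/434) = (137 - 7373/2911)*(-1/434) = (391434/2911)*(-1/434) = -195717/631687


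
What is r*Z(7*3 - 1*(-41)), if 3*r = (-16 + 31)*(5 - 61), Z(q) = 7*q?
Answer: -121520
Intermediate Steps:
r = -280 (r = ((-16 + 31)*(5 - 61))/3 = (15*(-56))/3 = (⅓)*(-840) = -280)
r*Z(7*3 - 1*(-41)) = -1960*(7*3 - 1*(-41)) = -1960*(21 + 41) = -1960*62 = -280*434 = -121520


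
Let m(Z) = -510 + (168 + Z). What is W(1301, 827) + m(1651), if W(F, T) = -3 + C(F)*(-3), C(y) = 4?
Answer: 1294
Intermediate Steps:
m(Z) = -342 + Z
W(F, T) = -15 (W(F, T) = -3 + 4*(-3) = -3 - 12 = -15)
W(1301, 827) + m(1651) = -15 + (-342 + 1651) = -15 + 1309 = 1294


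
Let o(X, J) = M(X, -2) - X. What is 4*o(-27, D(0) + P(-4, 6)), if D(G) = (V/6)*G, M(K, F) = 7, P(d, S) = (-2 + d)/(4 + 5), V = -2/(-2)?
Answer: 136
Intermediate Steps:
V = 1 (V = -2*(-1/2) = 1)
P(d, S) = -2/9 + d/9 (P(d, S) = (-2 + d)/9 = (-2 + d)*(1/9) = -2/9 + d/9)
D(G) = G/6 (D(G) = (1/6)*G = (1*(1/6))*G = G/6)
o(X, J) = 7 - X
4*o(-27, D(0) + P(-4, 6)) = 4*(7 - 1*(-27)) = 4*(7 + 27) = 4*34 = 136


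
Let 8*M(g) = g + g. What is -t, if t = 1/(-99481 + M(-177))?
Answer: 4/398101 ≈ 1.0048e-5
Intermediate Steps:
M(g) = g/4 (M(g) = (g + g)/8 = (2*g)/8 = g/4)
t = -4/398101 (t = 1/(-99481 + (¼)*(-177)) = 1/(-99481 - 177/4) = 1/(-398101/4) = -4/398101 ≈ -1.0048e-5)
-t = -1*(-4/398101) = 4/398101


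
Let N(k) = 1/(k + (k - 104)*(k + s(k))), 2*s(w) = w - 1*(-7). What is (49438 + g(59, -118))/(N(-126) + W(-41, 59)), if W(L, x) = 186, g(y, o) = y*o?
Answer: 1806886564/7912255 ≈ 228.37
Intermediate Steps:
g(y, o) = o*y
s(w) = 7/2 + w/2 (s(w) = (w - 1*(-7))/2 = (w + 7)/2 = (7 + w)/2 = 7/2 + w/2)
N(k) = 1/(k + (-104 + k)*(7/2 + 3*k/2)) (N(k) = 1/(k + (k - 104)*(k + (7/2 + k/2))) = 1/(k + (-104 + k)*(7/2 + 3*k/2)))
(49438 + g(59, -118))/(N(-126) + W(-41, 59)) = (49438 - 118*59)/(2/(-728 - 303*(-126) + 3*(-126)²) + 186) = (49438 - 6962)/(2/(-728 + 38178 + 3*15876) + 186) = 42476/(2/(-728 + 38178 + 47628) + 186) = 42476/(2/85078 + 186) = 42476/(2*(1/85078) + 186) = 42476/(1/42539 + 186) = 42476/(7912255/42539) = 42476*(42539/7912255) = 1806886564/7912255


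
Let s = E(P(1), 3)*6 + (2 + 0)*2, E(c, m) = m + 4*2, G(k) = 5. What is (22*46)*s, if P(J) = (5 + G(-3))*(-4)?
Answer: 70840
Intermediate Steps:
P(J) = -40 (P(J) = (5 + 5)*(-4) = 10*(-4) = -40)
E(c, m) = 8 + m (E(c, m) = m + 8 = 8 + m)
s = 70 (s = (8 + 3)*6 + (2 + 0)*2 = 11*6 + 2*2 = 66 + 4 = 70)
(22*46)*s = (22*46)*70 = 1012*70 = 70840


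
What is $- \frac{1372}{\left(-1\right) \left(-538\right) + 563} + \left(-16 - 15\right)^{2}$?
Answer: $\frac{1056689}{1101} \approx 959.75$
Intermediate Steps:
$- \frac{1372}{\left(-1\right) \left(-538\right) + 563} + \left(-16 - 15\right)^{2} = - \frac{1372}{538 + 563} + \left(-31\right)^{2} = - \frac{1372}{1101} + 961 = \frac{1056689}{1101}$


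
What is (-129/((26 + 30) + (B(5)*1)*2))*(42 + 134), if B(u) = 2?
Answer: -1892/5 ≈ -378.40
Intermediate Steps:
(-129/((26 + 30) + (B(5)*1)*2))*(42 + 134) = (-129/((26 + 30) + (2*1)*2))*(42 + 134) = -129/(56 + 2*2)*176 = -129/(56 + 4)*176 = -129/60*176 = -129*1/60*176 = -43/20*176 = -1892/5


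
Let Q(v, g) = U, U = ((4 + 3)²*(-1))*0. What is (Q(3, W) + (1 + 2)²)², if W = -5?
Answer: 81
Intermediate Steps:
U = 0 (U = (7²*(-1))*0 = (49*(-1))*0 = -49*0 = 0)
Q(v, g) = 0
(Q(3, W) + (1 + 2)²)² = (0 + (1 + 2)²)² = (0 + 3²)² = (0 + 9)² = 9² = 81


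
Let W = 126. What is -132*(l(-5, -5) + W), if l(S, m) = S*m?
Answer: -19932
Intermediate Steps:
-132*(l(-5, -5) + W) = -132*(-5*(-5) + 126) = -132*(25 + 126) = -132*151 = -19932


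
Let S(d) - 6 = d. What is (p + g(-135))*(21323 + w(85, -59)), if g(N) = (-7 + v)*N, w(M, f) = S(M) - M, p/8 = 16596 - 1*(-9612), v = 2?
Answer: 4486320531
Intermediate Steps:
S(d) = 6 + d
p = 209664 (p = 8*(16596 - 1*(-9612)) = 8*(16596 + 9612) = 8*26208 = 209664)
w(M, f) = 6 (w(M, f) = (6 + M) - M = 6)
g(N) = -5*N (g(N) = (-7 + 2)*N = -5*N)
(p + g(-135))*(21323 + w(85, -59)) = (209664 - 5*(-135))*(21323 + 6) = (209664 + 675)*21329 = 210339*21329 = 4486320531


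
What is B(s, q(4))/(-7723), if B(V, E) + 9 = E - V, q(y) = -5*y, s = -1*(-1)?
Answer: 30/7723 ≈ 0.0038845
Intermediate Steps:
s = 1
B(V, E) = -9 + E - V (B(V, E) = -9 + (E - V) = -9 + E - V)
B(s, q(4))/(-7723) = (-9 - 5*4 - 1*1)/(-7723) = (-9 - 20 - 1)*(-1/7723) = -30*(-1/7723) = 30/7723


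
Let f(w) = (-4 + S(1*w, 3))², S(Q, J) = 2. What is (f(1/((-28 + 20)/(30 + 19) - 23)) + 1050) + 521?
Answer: 1575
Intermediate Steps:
f(w) = 4 (f(w) = (-4 + 2)² = (-2)² = 4)
(f(1/((-28 + 20)/(30 + 19) - 23)) + 1050) + 521 = (4 + 1050) + 521 = 1054 + 521 = 1575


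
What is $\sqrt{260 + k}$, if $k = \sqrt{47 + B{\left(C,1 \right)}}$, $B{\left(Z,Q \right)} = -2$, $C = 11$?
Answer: $\sqrt{260 + 3 \sqrt{5}} \approx 16.331$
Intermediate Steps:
$k = 3 \sqrt{5}$ ($k = \sqrt{47 - 2} = \sqrt{45} = 3 \sqrt{5} \approx 6.7082$)
$\sqrt{260 + k} = \sqrt{260 + 3 \sqrt{5}}$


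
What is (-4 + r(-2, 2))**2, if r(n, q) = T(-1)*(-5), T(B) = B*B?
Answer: 81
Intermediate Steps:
T(B) = B**2
r(n, q) = -5 (r(n, q) = (-1)**2*(-5) = 1*(-5) = -5)
(-4 + r(-2, 2))**2 = (-4 - 5)**2 = (-9)**2 = 81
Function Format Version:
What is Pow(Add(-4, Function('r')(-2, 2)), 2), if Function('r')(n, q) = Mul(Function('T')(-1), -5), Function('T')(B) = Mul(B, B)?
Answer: 81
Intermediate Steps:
Function('T')(B) = Pow(B, 2)
Function('r')(n, q) = -5 (Function('r')(n, q) = Mul(Pow(-1, 2), -5) = Mul(1, -5) = -5)
Pow(Add(-4, Function('r')(-2, 2)), 2) = Pow(Add(-4, -5), 2) = Pow(-9, 2) = 81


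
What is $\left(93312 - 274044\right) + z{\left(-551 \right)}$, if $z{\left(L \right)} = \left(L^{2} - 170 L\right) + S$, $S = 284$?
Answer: $216823$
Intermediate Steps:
$z{\left(L \right)} = 284 + L^{2} - 170 L$ ($z{\left(L \right)} = \left(L^{2} - 170 L\right) + 284 = 284 + L^{2} - 170 L$)
$\left(93312 - 274044\right) + z{\left(-551 \right)} = \left(93312 - 274044\right) + \left(284 + \left(-551\right)^{2} - -93670\right) = -180732 + \left(284 + 303601 + 93670\right) = -180732 + 397555 = 216823$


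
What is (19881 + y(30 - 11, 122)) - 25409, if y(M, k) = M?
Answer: -5509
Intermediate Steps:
(19881 + y(30 - 11, 122)) - 25409 = (19881 + (30 - 11)) - 25409 = (19881 + 19) - 25409 = 19900 - 25409 = -5509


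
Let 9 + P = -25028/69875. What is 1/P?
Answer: -69875/653903 ≈ -0.10686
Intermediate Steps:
P = -653903/69875 (P = -9 - 25028/69875 = -653903/69875 ≈ -9.3582)
1/P = 1/(-653903/69875) = -69875/653903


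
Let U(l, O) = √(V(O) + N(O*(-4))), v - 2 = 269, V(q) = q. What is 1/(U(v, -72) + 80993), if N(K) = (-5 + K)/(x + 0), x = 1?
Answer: 80993/6559865838 - √211/6559865838 ≈ 1.2345e-5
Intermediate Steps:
N(K) = -5 + K (N(K) = (-5 + K)/(1 + 0) = (-5 + K)/1 = (-5 + K)*1 = -5 + K)
v = 271 (v = 2 + 269 = 271)
U(l, O) = √(-5 - 3*O) (U(l, O) = √(O + (-5 + O*(-4))) = √(O + (-5 - 4*O)) = √(-5 - 3*O))
1/(U(v, -72) + 80993) = 1/(√(-5 - 3*(-72)) + 80993) = 1/(√(-5 + 216) + 80993) = 1/(√211 + 80993) = 1/(80993 + √211)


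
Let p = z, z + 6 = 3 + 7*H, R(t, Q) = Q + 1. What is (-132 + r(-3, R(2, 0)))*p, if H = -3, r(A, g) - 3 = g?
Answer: 3072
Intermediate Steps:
R(t, Q) = 1 + Q
r(A, g) = 3 + g
z = -24 (z = -6 + (3 + 7*(-3)) = -6 + (3 - 21) = -6 - 18 = -24)
p = -24
(-132 + r(-3, R(2, 0)))*p = (-132 + (3 + (1 + 0)))*(-24) = (-132 + (3 + 1))*(-24) = (-132 + 4)*(-24) = -128*(-24) = 3072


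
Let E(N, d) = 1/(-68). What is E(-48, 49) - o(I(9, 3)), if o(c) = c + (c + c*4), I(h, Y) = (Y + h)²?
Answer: -58753/68 ≈ -864.01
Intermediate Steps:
E(N, d) = -1/68
o(c) = 6*c (o(c) = c + (c + 4*c) = c + 5*c = 6*c)
E(-48, 49) - o(I(9, 3)) = -1/68 - 6*(3 + 9)² = -1/68 - 6*12² = -1/68 - 6*144 = -1/68 - 1*864 = -1/68 - 864 = -58753/68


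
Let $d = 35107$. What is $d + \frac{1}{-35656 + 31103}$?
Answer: $\frac{159842170}{4553} \approx 35107.0$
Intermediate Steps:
$d + \frac{1}{-35656 + 31103} = 35107 + \frac{1}{-35656 + 31103} = 35107 + \frac{1}{-4553} = 35107 - \frac{1}{4553} = \frac{159842170}{4553}$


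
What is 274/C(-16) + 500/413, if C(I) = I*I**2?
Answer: 967419/845824 ≈ 1.1438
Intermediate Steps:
C(I) = I**3
274/C(-16) + 500/413 = 274/((-16)**3) + 500/413 = 274/(-4096) + 500*(1/413) = 274*(-1/4096) + 500/413 = -137/2048 + 500/413 = 967419/845824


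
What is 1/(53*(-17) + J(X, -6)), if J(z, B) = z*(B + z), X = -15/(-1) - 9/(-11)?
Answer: -121/90229 ≈ -0.0013410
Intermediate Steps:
X = 174/11 (X = -15*(-1) - 9*(-1/11) = 15 + 9/11 = 174/11 ≈ 15.818)
1/(53*(-17) + J(X, -6)) = 1/(53*(-17) + 174*(-6 + 174/11)/11) = 1/(-901 + (174/11)*(108/11)) = 1/(-901 + 18792/121) = 1/(-90229/121) = -121/90229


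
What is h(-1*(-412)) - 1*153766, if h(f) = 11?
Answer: -153755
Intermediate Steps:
h(-1*(-412)) - 1*153766 = 11 - 1*153766 = 11 - 153766 = -153755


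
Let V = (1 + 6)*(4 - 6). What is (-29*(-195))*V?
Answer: -79170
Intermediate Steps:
V = -14 (V = 7*(-2) = -14)
(-29*(-195))*V = -29*(-195)*(-14) = 5655*(-14) = -79170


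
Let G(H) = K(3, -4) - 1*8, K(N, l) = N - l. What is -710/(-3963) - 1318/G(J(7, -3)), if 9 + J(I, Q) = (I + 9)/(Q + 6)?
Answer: 5223944/3963 ≈ 1318.2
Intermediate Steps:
J(I, Q) = -9 + (9 + I)/(6 + Q) (J(I, Q) = -9 + (I + 9)/(Q + 6) = -9 + (9 + I)/(6 + Q))
G(H) = -1 (G(H) = (3 - 1*(-4)) - 1*8 = (3 + 4) - 8 = 7 - 8 = -1)
-710/(-3963) - 1318/G(J(7, -3)) = -710/(-3963) - 1318/(-1) = -710*(-1/3963) - 1318*(-1) = 710/3963 + 1318 = 5223944/3963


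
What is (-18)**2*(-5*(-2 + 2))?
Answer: 0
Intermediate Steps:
(-18)**2*(-5*(-2 + 2)) = 324*(-5*0) = 324*0 = 0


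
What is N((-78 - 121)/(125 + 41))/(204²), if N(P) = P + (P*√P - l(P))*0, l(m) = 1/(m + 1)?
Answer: -199/6908256 ≈ -2.8806e-5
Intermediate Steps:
l(m) = 1/(1 + m)
N(P) = P (N(P) = P + (P*√P - 1/(1 + P))*0 = P + (P^(3/2) - 1/(1 + P))*0 = P + 0 = P)
N((-78 - 121)/(125 + 41))/(204²) = ((-78 - 121)/(125 + 41))/(204²) = -199/166/41616 = -199*1/166*(1/41616) = -199/166*1/41616 = -199/6908256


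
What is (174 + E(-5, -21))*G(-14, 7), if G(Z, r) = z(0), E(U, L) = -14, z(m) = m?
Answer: 0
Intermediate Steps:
G(Z, r) = 0
(174 + E(-5, -21))*G(-14, 7) = (174 - 14)*0 = 160*0 = 0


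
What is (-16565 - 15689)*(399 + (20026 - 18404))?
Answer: -65185334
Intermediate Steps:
(-16565 - 15689)*(399 + (20026 - 18404)) = -32254*(399 + 1622) = -32254*2021 = -65185334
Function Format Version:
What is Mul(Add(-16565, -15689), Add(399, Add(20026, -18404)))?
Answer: -65185334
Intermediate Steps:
Mul(Add(-16565, -15689), Add(399, Add(20026, -18404))) = Mul(-32254, Add(399, 1622)) = Mul(-32254, 2021) = -65185334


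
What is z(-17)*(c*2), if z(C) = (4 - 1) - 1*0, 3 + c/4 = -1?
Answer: -96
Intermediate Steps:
c = -16 (c = -12 + 4*(-1) = -12 - 4 = -16)
z(C) = 3 (z(C) = 3 + 0 = 3)
z(-17)*(c*2) = 3*(-16*2) = 3*(-32) = -96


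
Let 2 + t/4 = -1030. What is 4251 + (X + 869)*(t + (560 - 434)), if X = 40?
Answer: -3633567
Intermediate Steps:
t = -4128 (t = -8 + 4*(-1030) = -8 - 4120 = -4128)
4251 + (X + 869)*(t + (560 - 434)) = 4251 + (40 + 869)*(-4128 + (560 - 434)) = 4251 + 909*(-4128 + 126) = 4251 + 909*(-4002) = 4251 - 3637818 = -3633567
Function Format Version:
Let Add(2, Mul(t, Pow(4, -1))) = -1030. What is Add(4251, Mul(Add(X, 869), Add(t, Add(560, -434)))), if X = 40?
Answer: -3633567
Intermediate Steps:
t = -4128 (t = Add(-8, Mul(4, -1030)) = Add(-8, -4120) = -4128)
Add(4251, Mul(Add(X, 869), Add(t, Add(560, -434)))) = Add(4251, Mul(Add(40, 869), Add(-4128, Add(560, -434)))) = Add(4251, Mul(909, Add(-4128, 126))) = Add(4251, Mul(909, -4002)) = Add(4251, -3637818) = -3633567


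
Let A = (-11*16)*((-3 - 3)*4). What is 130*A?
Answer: 549120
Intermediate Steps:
A = 4224 (A = -(-1056)*4 = -176*(-24) = 4224)
130*A = 130*4224 = 549120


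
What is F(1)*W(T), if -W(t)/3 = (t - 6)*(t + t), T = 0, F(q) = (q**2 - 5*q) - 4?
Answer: 0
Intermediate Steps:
F(q) = -4 + q**2 - 5*q
W(t) = -6*t*(-6 + t) (W(t) = -3*(t - 6)*(t + t) = -3*(-6 + t)*2*t = -6*t*(-6 + t))
F(1)*W(T) = (-4 + 1**2 - 5*1)*(6*0*(6 - 1*0)) = (-4 + 1 - 5)*(6*0*(6 + 0)) = -48*0*6 = -8*0 = 0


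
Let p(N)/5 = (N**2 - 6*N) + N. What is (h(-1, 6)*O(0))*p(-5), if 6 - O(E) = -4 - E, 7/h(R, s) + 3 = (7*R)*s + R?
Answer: -8750/23 ≈ -380.43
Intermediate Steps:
h(R, s) = 7/(-3 + R + 7*R*s) (h(R, s) = 7/(-3 + ((7*R)*s + R)) = 7/(-3 + (7*R*s + R)) = 7/(-3 + (R + 7*R*s)) = 7/(-3 + R + 7*R*s))
O(E) = 10 + E (O(E) = 6 - (-4 - E) = 6 + (4 + E) = 10 + E)
p(N) = -25*N + 5*N**2 (p(N) = 5*((N**2 - 6*N) + N) = 5*(N**2 - 5*N) = -25*N + 5*N**2)
(h(-1, 6)*O(0))*p(-5) = ((7/(-3 - 1 + 7*(-1)*6))*(10 + 0))*(5*(-5)*(-5 - 5)) = ((7/(-3 - 1 - 42))*10)*(5*(-5)*(-10)) = ((7/(-46))*10)*250 = ((7*(-1/46))*10)*250 = -7/46*10*250 = -35/23*250 = -8750/23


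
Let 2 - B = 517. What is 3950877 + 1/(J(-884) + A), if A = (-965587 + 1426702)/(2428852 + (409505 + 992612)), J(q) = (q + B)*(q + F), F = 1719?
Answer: 17680978344455224321/4475203440770 ≈ 3.9509e+6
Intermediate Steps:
B = -515 (B = 2 - 1*517 = 2 - 517 = -515)
J(q) = (-515 + q)*(1719 + q) (J(q) = (q - 515)*(q + 1719) = (-515 + q)*(1719 + q))
A = 461115/3830969 (A = 461115/(2428852 + 1402117) = 461115/3830969 ≈ 0.12037)
3950877 + 1/(J(-884) + A) = 3950877 + 1/((-885285 + (-884)² + 1204*(-884)) + 461115/3830969) = 3950877 + 1/((-885285 + 781456 - 1064336) + 461115/3830969) = 3950877 + 1/(-1168165 + 461115/3830969) = 3950877 + 1/(-4475203440770/3830969) = 3950877 - 3830969/4475203440770 = 17680978344455224321/4475203440770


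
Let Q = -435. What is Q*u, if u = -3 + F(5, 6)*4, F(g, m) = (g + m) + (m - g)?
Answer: -19575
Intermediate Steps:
F(g, m) = 2*m
u = 45 (u = -3 + (2*6)*4 = -3 + 12*4 = -3 + 48 = 45)
Q*u = -435*45 = -19575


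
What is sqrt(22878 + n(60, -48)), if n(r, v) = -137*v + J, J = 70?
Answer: 22*sqrt(61) ≈ 171.83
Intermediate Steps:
n(r, v) = 70 - 137*v (n(r, v) = -137*v + 70 = 70 - 137*v)
sqrt(22878 + n(60, -48)) = sqrt(22878 + (70 - 137*(-48))) = sqrt(22878 + (70 + 6576)) = sqrt(22878 + 6646) = sqrt(29524) = 22*sqrt(61)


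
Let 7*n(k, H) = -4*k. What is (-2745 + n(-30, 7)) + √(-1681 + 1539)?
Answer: -19095/7 + I*√142 ≈ -2727.9 + 11.916*I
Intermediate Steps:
n(k, H) = -4*k/7 (n(k, H) = (-4*k)/7 = -4*k/7)
(-2745 + n(-30, 7)) + √(-1681 + 1539) = (-2745 - 4/7*(-30)) + √(-1681 + 1539) = (-2745 + 120/7) + √(-142) = -19095/7 + I*√142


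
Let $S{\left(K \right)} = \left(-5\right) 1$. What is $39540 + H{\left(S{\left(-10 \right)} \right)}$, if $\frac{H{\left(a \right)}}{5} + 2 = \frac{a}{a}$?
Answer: $39535$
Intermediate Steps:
$S{\left(K \right)} = -5$
$H{\left(a \right)} = -5$ ($H{\left(a \right)} = -10 + 5 \frac{a}{a} = -10 + 5 \cdot 1 = -10 + 5 = -5$)
$39540 + H{\left(S{\left(-10 \right)} \right)} = 39540 - 5 = 39535$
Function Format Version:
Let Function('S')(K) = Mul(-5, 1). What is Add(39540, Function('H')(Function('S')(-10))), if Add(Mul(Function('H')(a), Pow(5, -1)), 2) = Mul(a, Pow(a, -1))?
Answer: 39535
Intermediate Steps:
Function('S')(K) = -5
Function('H')(a) = -5 (Function('H')(a) = Add(-10, Mul(5, Mul(a, Pow(a, -1)))) = Add(-10, Mul(5, 1)) = Add(-10, 5) = -5)
Add(39540, Function('H')(Function('S')(-10))) = Add(39540, -5) = 39535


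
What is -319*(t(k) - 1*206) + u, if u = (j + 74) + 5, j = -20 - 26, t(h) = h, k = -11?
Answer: 69256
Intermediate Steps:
j = -46
u = 33 (u = (-46 + 74) + 5 = 28 + 5 = 33)
-319*(t(k) - 1*206) + u = -319*(-11 - 1*206) + 33 = -319*(-11 - 206) + 33 = -319*(-217) + 33 = 69223 + 33 = 69256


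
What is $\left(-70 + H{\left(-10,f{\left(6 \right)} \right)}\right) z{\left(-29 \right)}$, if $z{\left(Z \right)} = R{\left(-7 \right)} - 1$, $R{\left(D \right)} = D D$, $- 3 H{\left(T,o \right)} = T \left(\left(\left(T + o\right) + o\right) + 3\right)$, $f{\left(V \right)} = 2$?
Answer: $-3840$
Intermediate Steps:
$H{\left(T,o \right)} = - \frac{T \left(3 + T + 2 o\right)}{3}$ ($H{\left(T,o \right)} = - \frac{T \left(\left(\left(T + o\right) + o\right) + 3\right)}{3} = - \frac{T \left(\left(T + 2 o\right) + 3\right)}{3} = - \frac{T \left(3 + T + 2 o\right)}{3}$)
$R{\left(D \right)} = D^{2}$
$z{\left(Z \right)} = 48$ ($z{\left(Z \right)} = \left(-7\right)^{2} - 1 = 49 - 1 = 48$)
$\left(-70 + H{\left(-10,f{\left(6 \right)} \right)}\right) z{\left(-29 \right)} = \left(-70 - - \frac{10 \left(3 - 10 + 2 \cdot 2\right)}{3}\right) 48 = \left(-70 - - \frac{10 \left(3 - 10 + 4\right)}{3}\right) 48 = \left(-70 - \left(- \frac{10}{3}\right) \left(-3\right)\right) 48 = \left(-70 - 10\right) 48 = \left(-80\right) 48 = -3840$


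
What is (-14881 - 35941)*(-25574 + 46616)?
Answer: -1069396524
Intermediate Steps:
(-14881 - 35941)*(-25574 + 46616) = -50822*21042 = -1069396524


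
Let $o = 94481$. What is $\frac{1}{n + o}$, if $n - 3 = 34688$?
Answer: $\frac{1}{129172} \approx 7.7416 \cdot 10^{-6}$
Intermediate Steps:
$n = 34691$ ($n = 3 + 34688 = 34691$)
$\frac{1}{n + o} = \frac{1}{34691 + 94481} = \frac{1}{129172}$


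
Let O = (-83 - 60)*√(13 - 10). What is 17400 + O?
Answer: 17400 - 143*√3 ≈ 17152.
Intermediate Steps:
O = -143*√3 ≈ -247.68
17400 + O = 17400 - 143*√3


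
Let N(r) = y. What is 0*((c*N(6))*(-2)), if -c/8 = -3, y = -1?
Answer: 0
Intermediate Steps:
N(r) = -1
c = 24 (c = -8*(-3) = 24)
0*((c*N(6))*(-2)) = 0*((24*(-1))*(-2)) = 0*(-24*(-2)) = 0*48 = 0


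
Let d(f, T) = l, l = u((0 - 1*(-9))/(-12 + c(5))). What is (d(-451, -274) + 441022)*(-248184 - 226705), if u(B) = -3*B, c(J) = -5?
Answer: -3560433263489/17 ≈ -2.0944e+11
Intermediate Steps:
l = 27/17 (l = -3*(0 - 1*(-9))/(-12 - 5) = -3*(0 + 9)/(-17) = -27*(-1)/17 = -3*(-9/17) = 27/17 ≈ 1.5882)
d(f, T) = 27/17
(d(-451, -274) + 441022)*(-248184 - 226705) = (27/17 + 441022)*(-248184 - 226705) = (7497401/17)*(-474889) = -3560433263489/17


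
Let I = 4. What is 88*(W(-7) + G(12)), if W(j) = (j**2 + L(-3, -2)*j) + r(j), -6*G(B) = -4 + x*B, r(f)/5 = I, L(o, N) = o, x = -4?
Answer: 26048/3 ≈ 8682.7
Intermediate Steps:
r(f) = 20 (r(f) = 5*4 = 20)
G(B) = 2/3 + 2*B/3 (G(B) = -(-4 - 4*B)/6 = 2/3 + 2*B/3)
W(j) = 20 + j**2 - 3*j (W(j) = (j**2 - 3*j) + 20 = 20 + j**2 - 3*j)
88*(W(-7) + G(12)) = 88*((20 + (-7)**2 - 3*(-7)) + (2/3 + (2/3)*12)) = 88*((20 + 49 + 21) + (2/3 + 8)) = 88*(90 + 26/3) = 88*(296/3) = 26048/3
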